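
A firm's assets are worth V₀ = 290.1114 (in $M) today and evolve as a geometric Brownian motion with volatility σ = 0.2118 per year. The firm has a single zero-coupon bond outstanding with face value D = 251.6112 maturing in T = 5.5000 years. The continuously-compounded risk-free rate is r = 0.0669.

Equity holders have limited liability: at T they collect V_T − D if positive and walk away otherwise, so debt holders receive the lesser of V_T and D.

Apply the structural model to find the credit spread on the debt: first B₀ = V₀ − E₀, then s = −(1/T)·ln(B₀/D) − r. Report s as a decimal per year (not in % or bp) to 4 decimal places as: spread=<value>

spread=0.0093

With assets at 290.1114 and a single debt payment of 251.6112 at 5.5000 years:
d₁ = [ln(V₀/D) + (r + σ²/2)T] / (σ√T)
   = [ln(290.1114/251.6112) + (0.0669 + 0.5·0.2118²)·5.5000] / (0.2118·√5.5000)
   = [0.142380 + 0.491313] / 0.496715 = 1.275767
d₂ = d₁ − σ√T = 1.275767 − 0.496715 = 0.779052
N(d₁) = 0.898981,  N(d₂) = 0.782026,  e^(−rT) = 0.692152
E₀ = V₀·N(d₁) − D·e^(−rT)·N(d₂)
   = 290.1114·0.898981 − 251.6112·0.692152·0.782026 = 124.612462
B₀ = V₀ − E₀ = 290.1114 − 124.612462 = 165.498938
spread = −(1/T)·ln(B₀/D) − r = −(1/5.5000)·ln(165.498938/251.6112) − 0.0669 = 0.00926732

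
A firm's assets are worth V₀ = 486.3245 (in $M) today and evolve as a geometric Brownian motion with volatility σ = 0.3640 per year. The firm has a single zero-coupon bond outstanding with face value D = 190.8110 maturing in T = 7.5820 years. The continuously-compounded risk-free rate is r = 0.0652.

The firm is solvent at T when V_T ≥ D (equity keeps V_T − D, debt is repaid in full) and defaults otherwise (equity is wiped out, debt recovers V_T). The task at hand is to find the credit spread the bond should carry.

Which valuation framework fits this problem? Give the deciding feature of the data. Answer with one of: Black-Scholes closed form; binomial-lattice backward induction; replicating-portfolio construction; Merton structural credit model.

Key observation: a levered firm with one bullet debt due at 7.5820 years is the canonical structural-credit setup: equity is a call on the firm's assets struck at the face value.

framework: Merton structural credit model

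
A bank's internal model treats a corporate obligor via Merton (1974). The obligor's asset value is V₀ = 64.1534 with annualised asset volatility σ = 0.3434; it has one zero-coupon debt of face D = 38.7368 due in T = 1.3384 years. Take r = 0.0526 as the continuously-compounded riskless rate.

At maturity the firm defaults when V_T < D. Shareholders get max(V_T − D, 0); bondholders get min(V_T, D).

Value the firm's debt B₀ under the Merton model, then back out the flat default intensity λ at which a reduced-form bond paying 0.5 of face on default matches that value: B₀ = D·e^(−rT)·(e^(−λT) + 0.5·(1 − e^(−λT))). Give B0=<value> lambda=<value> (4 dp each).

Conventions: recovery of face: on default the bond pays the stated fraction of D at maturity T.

Work the structural quantities from V₀ = 64.1534 against face 38.7368:
d₁ = [ln(V₀/D) + (r + σ²/2)T] / (σ√T)
   = [ln(64.1534/38.7368) + (0.0526 + 0.5·0.3434²)·1.3384] / (0.3434·√1.3384)
   = [0.504487 + 0.149314] / 0.397277 = 1.645707
d₂ = d₁ − σ√T = 1.645707 − 0.397277 = 1.248430
N(d₁) = 0.950088,  N(d₂) = 0.894063,  e^(−rT) = 0.932021
E₀ = V₀·N(d₁) − D·e^(−rT)·N(d₂)
   = 64.1534·0.950088 − 38.7368·0.932021·0.894063 = 28.672548
B₀ = V₀ − E₀ = 64.1534 − 28.672548 = 35.480852
e^(−λT) = (B₀·e^(rT)/D − 0.5)/(1 − 0.5) = (35.4809·1.072937/38.7368 − 0.5)/0.5 = 0.96550948
λ = −ln(0.96550948)/1.3384 = 0.026225

B0=35.4809 lambda=0.0262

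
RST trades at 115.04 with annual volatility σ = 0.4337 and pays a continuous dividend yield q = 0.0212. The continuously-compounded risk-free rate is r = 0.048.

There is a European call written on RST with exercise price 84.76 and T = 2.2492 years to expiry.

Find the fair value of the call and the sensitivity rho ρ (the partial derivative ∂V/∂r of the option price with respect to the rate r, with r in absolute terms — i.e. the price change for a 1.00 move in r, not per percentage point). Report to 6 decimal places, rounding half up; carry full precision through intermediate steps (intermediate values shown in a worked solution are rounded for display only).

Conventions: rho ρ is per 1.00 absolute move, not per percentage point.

price = 43.956151
ρ = 101.601404

σ√T = 0.4337·√2.2492 = 0.650434
d₁ = (ln(S/K) + (r−q+σ²/2)T) / (σ√T) = (ln(115.04/84.76) + (0.048−0.0212+0.4337²/2)·2.2492) / 0.650434 = (0.305456 + 0.271811) / 0.650434 = 0.887510
d₂ = d₁ − σ√T = 0.887510 − 0.650434 = 0.237076
e^{−rT} = 0.897662
e^{−qT} = 0.953436
N(d₁) = 0.812598,  N(d₂) = 0.593701
Call price V = S·e^{−qT}·N(d₁) − K·e^{−rT}·N(d₂) = 89.128392 − 45.172241 = 43.956151
ρ = K·T·e^{−rT}·N(d₂) = 101.601404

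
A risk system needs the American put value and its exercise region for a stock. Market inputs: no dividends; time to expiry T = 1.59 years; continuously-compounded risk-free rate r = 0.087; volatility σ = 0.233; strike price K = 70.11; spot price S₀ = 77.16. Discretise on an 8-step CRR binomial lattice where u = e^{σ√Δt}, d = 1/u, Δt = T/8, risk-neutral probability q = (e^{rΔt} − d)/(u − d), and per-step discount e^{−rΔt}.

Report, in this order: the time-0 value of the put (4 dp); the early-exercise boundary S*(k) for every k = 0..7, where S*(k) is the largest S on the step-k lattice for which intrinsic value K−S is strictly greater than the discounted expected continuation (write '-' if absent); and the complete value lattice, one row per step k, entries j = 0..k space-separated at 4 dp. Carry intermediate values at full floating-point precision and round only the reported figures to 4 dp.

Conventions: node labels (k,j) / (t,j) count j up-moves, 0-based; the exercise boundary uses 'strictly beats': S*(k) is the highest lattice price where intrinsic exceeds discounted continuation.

price = 3.0168
boundary = - - - 56.5009 50.9265 56.5009 50.9265 56.5009
tree:
3.0168
5.1352 1.4321
8.4967 2.6315 0.5263
13.6091 4.7105 1.0660 0.1151
19.1835 8.1661 2.1190 0.2648 0.0000
24.2080 13.6091 4.1075 0.6093 0.0000 0.0000
28.7368 19.1835 7.6830 1.4020 0.0000 0.0000 0.0000
32.8187 24.2080 13.6091 3.2264 0.0000 0.0000 0.0000 0.0000
36.4980 28.7368 19.1835 7.4244 0.0000 0.0000 0.0000 0.0000 0.0000

params: Δt=0.19875 u=1.10946 d=0.90134 q=0.55786 e^(-rΔt)=0.98286
t_8 payoffs: 36.4980 28.7368 19.1835 7.4244 0.0000 0.0000 0.0000 0.0000 0.0000
t_7: node(7,0) S=37.2913 payoff=32.8187 vs cont=31.6169 → 32.8187 [stop]  node(7,1) S=45.9020 payoff=24.2080 vs cont=23.0062 → 24.2080 [stop]  node(7,2) S=56.5009 payoff=13.6091 vs cont=12.4072 → 13.6091 [stop]  node(7,3) S=69.5473 payoff=0.5627 vs cont=3.2264 → 3.2264 [wait]  node(7,4) S=85.6060 payoff=0.0000 vs cont=0.0000 → 0.0000 [wait]  node(7,5) S=105.3729 payoff=0.0000 vs cont=0.0000 → 0.0000 [wait]  node(7,6) S=129.7039 payoff=0.0000 vs cont=0.0000 → 0.0000 [wait]  node(7,7) S=159.6531 payoff=0.0000 vs cont=0.0000 → 0.0000 [wait]  ⇒ S*(7)=56.5009
t_6: node(6,0) S=41.3732 payoff=28.7368 vs cont=27.5349 → 28.7368 [stop]  node(6,1) S=50.9265 payoff=19.1835 vs cont=17.9817 → 19.1835 [stop]  node(6,2) S=62.6856 payoff=7.4244 vs cont=7.6830 → 7.6830 [wait]  node(6,3) S=77.1600 payoff=0.0000 vs cont=1.4020 → 1.4020 [wait]  node(6,4) S=94.9766 payoff=0.0000 vs cont=0.0000 → 0.0000 [wait]  node(6,5) S=116.9071 payoff=0.0000 vs cont=0.0000 → 0.0000 [wait]  node(6,6) S=143.9015 payoff=0.0000 vs cont=0.0000 → 0.0000 [wait]  ⇒ S*(6)=50.9265
t_5: node(5,0) S=45.9020 payoff=24.2080 vs cont=23.0062 → 24.2080 [stop]  node(5,1) S=56.5009 payoff=13.6091 vs cont=12.5490 → 13.6091 [stop]  node(5,2) S=69.5473 payoff=0.5627 vs cont=4.1075 → 4.1075 [wait]  node(5,3) S=85.6060 payoff=0.0000 vs cont=0.6093 → 0.6093 [wait]  node(5,4) S=105.3729 payoff=0.0000 vs cont=0.0000 → 0.0000 [wait]  node(5,5) S=129.7039 payoff=0.0000 vs cont=0.0000 → 0.0000 [wait]  ⇒ S*(5)=56.5009
t_4: node(4,0) S=50.9265 payoff=19.1835 vs cont=17.9817 → 19.1835 [stop]  node(4,1) S=62.6856 payoff=7.4244 vs cont=8.1661 → 8.1661 [wait]  node(4,2) S=77.1600 payoff=0.0000 vs cont=2.1190 → 2.1190 [wait]  node(4,3) S=94.9766 payoff=0.0000 vs cont=0.2648 → 0.2648 [wait]  node(4,4) S=116.9071 payoff=0.0000 vs cont=0.0000 → 0.0000 [wait]  ⇒ S*(4)=50.9265
t_3: node(3,0) S=56.5009 payoff=13.6091 vs cont=12.8139 → 13.6091 [stop]  node(3,1) S=69.5473 payoff=0.5627 vs cont=4.7105 → 4.7105 [wait]  node(3,2) S=85.6060 payoff=0.0000 vs cont=1.0660 → 1.0660 [wait]  node(3,3) S=105.3729 payoff=0.0000 vs cont=0.1151 → 0.1151 [wait]  ⇒ S*(3)=56.5009
t_2: node(2,0) S=62.6856 payoff=7.4244 vs cont=8.4967 → 8.4967 [wait]  node(2,1) S=77.1600 payoff=0.0000 vs cont=2.6315 → 2.6315 [wait]  node(2,2) S=94.9766 payoff=0.0000 vs cont=0.5263 → 0.5263 [wait]  ⇒ S*(2)=-
t_1: node(1,0) S=69.5473 payoff=0.5627 vs cont=5.1352 → 5.1352 [wait]  node(1,1) S=85.6060 payoff=0.0000 vs cont=1.4321 → 1.4321 [wait]  ⇒ S*(1)=-
t_0: node(0,0) S=77.1600 payoff=0.0000 vs cont=3.0168 → 3.0168 [wait]  ⇒ S*(0)=-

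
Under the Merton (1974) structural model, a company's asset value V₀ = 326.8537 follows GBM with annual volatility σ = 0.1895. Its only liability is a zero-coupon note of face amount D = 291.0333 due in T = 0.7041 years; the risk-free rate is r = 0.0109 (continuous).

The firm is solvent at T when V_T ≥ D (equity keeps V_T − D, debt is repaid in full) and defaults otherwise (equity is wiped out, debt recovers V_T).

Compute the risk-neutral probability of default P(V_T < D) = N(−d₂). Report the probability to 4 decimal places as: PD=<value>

Equity is a call on the firm's assets struck at D = 291.0333:
d₁ = [ln(V₀/D) + (r + σ²/2)T] / (σ√T)
   = [ln(326.8537/291.0333) + (0.0109 + 0.5·0.1895²)·0.7041] / (0.1895·√0.7041)
   = [0.116075 + 0.020317] / 0.159011 = 0.857753
d₂ = d₁ − σ√T = 0.857753 − 0.159011 = 0.698742
risk-neutral PD = N(−d₂) = N(-0.698742) = 0.242357

PD=0.2424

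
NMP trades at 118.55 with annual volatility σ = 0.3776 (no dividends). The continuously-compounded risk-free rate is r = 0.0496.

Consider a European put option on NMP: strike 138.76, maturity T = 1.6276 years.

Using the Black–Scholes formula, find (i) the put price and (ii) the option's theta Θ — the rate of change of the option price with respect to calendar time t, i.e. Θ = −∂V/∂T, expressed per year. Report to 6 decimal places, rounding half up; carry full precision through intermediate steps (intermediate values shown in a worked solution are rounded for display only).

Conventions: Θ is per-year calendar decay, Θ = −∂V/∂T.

σ√T = 0.3776·√1.6276 = 0.481732
d₁ = (ln(S/K) + (r+σ²/2)T) / (σ√T) = (ln(118.55/138.76) + (0.0496+0.3776²/2)·1.6276) / 0.481732 = (-0.157411 + 0.196762) / 0.481732 = 0.081686
d₂ = d₁ − σ√T = 0.081686 − 0.481732 = -0.400046
e^{−rT} = 0.922444
N(−d₁) = 0.467448,  N(−d₂) = 0.655439
Put price V = K·e^{−rT}·N(−d₂) − S·N(−d₁) = 83.895025 − 55.415966 = 28.479059
φ(d₁) = (1/√(2π))·e^{−d₁²/2} = 0.397613
Θ = −S·φ(d₁)·σ/(2√T) + r·K·e^{−rT}·N(−d₂) = −6.975749 + 4.161193 = -2.814555

price = 28.479059
Θ = -2.814555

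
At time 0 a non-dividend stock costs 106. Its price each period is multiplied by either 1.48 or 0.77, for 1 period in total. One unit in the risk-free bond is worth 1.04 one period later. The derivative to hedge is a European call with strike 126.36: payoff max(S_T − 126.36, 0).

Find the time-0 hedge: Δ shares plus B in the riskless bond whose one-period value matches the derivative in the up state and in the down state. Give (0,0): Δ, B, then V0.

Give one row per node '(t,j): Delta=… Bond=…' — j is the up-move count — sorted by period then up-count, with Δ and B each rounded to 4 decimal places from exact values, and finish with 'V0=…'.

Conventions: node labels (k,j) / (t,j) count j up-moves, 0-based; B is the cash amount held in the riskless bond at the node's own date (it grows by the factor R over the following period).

(0,0): Delta=0.4055 Bond=-31.8261
V0=11.1598

No-arbitrage ⇒ martingale measure with p* = (R−d)/(u−d) = 0.3803.
Terminal payoffs: V(1,0)=0.0000, V(1,1)=30.5200
  t=0,j=0: stock 106.0000 → up 156.8800 (V=30.5200), down 81.6200 (V=0.0000). Price 11.1598; hedge Δ=0.4055, bond B=-31.8261.
As a check, the time-0 holding Δ(0,0)·S0 + B(0,0) comes to 11.1598 — exactly V0.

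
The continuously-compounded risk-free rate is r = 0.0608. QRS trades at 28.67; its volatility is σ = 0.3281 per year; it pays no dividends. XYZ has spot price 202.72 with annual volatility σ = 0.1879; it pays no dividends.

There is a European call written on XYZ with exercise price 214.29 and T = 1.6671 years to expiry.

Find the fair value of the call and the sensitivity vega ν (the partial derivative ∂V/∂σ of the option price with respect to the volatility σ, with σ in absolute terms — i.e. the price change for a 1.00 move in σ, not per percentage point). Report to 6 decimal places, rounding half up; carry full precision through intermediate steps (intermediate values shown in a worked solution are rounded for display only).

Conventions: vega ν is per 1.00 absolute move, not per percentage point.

σ√T = 0.1879·√1.6671 = 0.242609
d₁ = (ln(S/K) + (r+σ²/2)T) / (σ√T) = (ln(202.72/214.29) + (0.0608+0.1879²/2)·1.6671) / 0.242609 = (-0.055505 + 0.130789) / 0.242609 = 0.310313
d₂ = d₁ − σ√T = 0.310313 − 0.242609 = 0.067703
e^{−rT} = 0.903608
N(d₁) = 0.621838,  N(d₂) = 0.526989
Call price V = S·N(d₁) − K·e^{−rT}·N(d₂) = 126.059096 − 102.043099 = 24.015998
φ(d₁) = (1/√(2π))·e^{−d₁²/2} = 0.380189
ν = S·φ(d₁)·√T = 99.512468

price = 24.015998
ν = 99.512468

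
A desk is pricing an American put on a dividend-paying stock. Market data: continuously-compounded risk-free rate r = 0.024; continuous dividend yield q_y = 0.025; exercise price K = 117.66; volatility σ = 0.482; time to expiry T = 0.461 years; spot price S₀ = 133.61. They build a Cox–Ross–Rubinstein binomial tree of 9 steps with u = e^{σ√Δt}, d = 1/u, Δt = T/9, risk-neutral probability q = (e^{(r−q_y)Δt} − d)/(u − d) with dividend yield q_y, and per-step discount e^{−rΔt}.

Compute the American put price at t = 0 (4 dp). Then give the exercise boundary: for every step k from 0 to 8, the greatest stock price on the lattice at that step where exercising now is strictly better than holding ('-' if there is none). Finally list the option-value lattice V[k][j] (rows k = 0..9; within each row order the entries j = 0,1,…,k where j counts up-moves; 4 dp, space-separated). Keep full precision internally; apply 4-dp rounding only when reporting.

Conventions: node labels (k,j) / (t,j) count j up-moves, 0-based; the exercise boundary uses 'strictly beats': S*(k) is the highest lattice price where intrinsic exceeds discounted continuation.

params: Δt=0.05122 u=1.11526 d=0.89665 q=0.47252 e^(-rΔt)=0.99877
t_9 payoffs: 67.6044 55.4005 40.2213 21.3414 0.0000 0.0000 0.0000 0.0000 0.0000 0.0000
t_8: node(8,0) S=55.8250 payoff=61.8350 vs cont=61.7618 → 61.8350 [stop]  node(8,1) S=69.4355 payoff=48.2245 vs cont=48.1688 → 48.2245 [stop]  node(8,2) S=86.3643 payoff=31.2957 vs cont=31.2617 → 31.2957 [stop]  node(8,3) S=107.4203 payoff=10.2397 vs cont=11.2433 → 11.2433 [wait]  node(8,4) S=133.6100 payoff=0.0000 vs cont=0.0000 → 0.0000 [wait]  node(8,5) S=166.1849 payoff=0.0000 vs cont=0.0000 → 0.0000 [wait]  node(8,6) S=206.7016 payoff=0.0000 vs cont=0.0000 → 0.0000 [wait]  node(8,7) S=257.0966 payoff=0.0000 vs cont=0.0000 → 0.0000 [wait]  node(8,8) S=319.7782 payoff=0.0000 vs cont=0.0000 → 0.0000 [wait]  ⇒ S*(8)=86.3643
t_7: node(7,0) S=62.2595 payoff=55.4005 vs cont=55.3357 → 55.4005 [stop]  node(7,1) S=77.4387 payoff=40.2213 vs cont=40.1759 → 40.2213 [stop]  node(7,2) S=96.3186 payoff=21.3414 vs cont=21.7937 → 21.7937 [wait]  node(7,3) S=119.8016 payoff=0.0000 vs cont=5.9233 → 5.9233 [wait]  node(7,4) S=149.0099 payoff=0.0000 vs cont=0.0000 → 0.0000 [wait]  node(7,5) S=185.3394 payoff=0.0000 vs cont=0.0000 → 0.0000 [wait]  node(7,6) S=230.5261 payoff=0.0000 vs cont=0.0000 → 0.0000 [wait]  node(7,7) S=286.7297 payoff=0.0000 vs cont=0.0000 → 0.0000 [wait]  ⇒ S*(7)=77.4387
t_6: node(6,0) S=69.4355 payoff=48.2245 vs cont=48.1688 → 48.2245 [stop]  node(6,1) S=86.3643 payoff=31.2957 vs cont=31.4752 → 31.4752 [wait]  node(6,2) S=107.4203 payoff=10.2397 vs cont=14.2771 → 14.2771 [wait]  node(6,3) S=133.6100 payoff=0.0000 vs cont=3.1206 → 3.1206 [wait]  node(6,4) S=166.1849 payoff=0.0000 vs cont=0.0000 → 0.0000 [wait]  node(6,5) S=206.7016 payoff=0.0000 vs cont=0.0000 → 0.0000 [wait]  node(6,6) S=257.0966 payoff=0.0000 vs cont=0.0000 → 0.0000 [wait]  ⇒ S*(6)=69.4355
t_5: node(5,0) S=77.4387 payoff=40.2213 vs cont=40.2606 → 40.2606 [wait]  node(5,1) S=96.3186 payoff=21.3414 vs cont=23.3200 → 23.3200 [wait]  node(5,2) S=119.8016 payoff=0.0000 vs cont=8.9943 → 8.9943 [wait]  node(5,3) S=149.0099 payoff=0.0000 vs cont=1.6440 → 1.6440 [wait]  node(5,4) S=185.3394 payoff=0.0000 vs cont=0.0000 → 0.0000 [wait]  node(5,5) S=230.5261 payoff=0.0000 vs cont=0.0000 → 0.0000 [wait]  ⇒ S*(5)=-
t_4: node(4,0) S=86.3643 payoff=31.2957 vs cont=32.2162 → 32.2162 [wait]  node(4,1) S=107.4203 payoff=10.2397 vs cont=16.5305 → 16.5305 [wait]  node(4,2) S=133.6100 payoff=0.0000 vs cont=5.5144 → 5.5144 [wait]  node(4,3) S=166.1849 payoff=0.0000 vs cont=0.8661 → 0.8661 [wait]  node(4,4) S=206.7016 payoff=0.0000 vs cont=0.0000 → 0.0000 [wait]  ⇒ S*(4)=-
t_3: node(3,0) S=96.3186 payoff=21.3414 vs cont=24.7739 → 24.7739 [wait]  node(3,1) S=119.8016 payoff=0.0000 vs cont=11.3113 → 11.3113 [wait]  node(3,2) S=149.0099 payoff=0.0000 vs cont=3.3139 → 3.3139 [wait]  node(3,3) S=185.3394 payoff=0.0000 vs cont=0.4563 → 0.4563 [wait]  ⇒ S*(3)=-
t_2: node(2,0) S=107.4203 payoff=10.2397 vs cont=18.3899 → 18.3899 [wait]  node(2,1) S=133.6100 payoff=0.0000 vs cont=7.5231 → 7.5231 [wait]  node(2,2) S=166.1849 payoff=0.0000 vs cont=1.9612 → 1.9612 [wait]  ⇒ S*(2)=-
t_1: node(1,0) S=119.8016 payoff=0.0000 vs cont=13.2388 → 13.2388 [wait]  node(1,1) S=149.0099 payoff=0.0000 vs cont=4.8890 → 4.8890 [wait]  ⇒ S*(1)=-
t_0: node(0,0) S=133.6100 payoff=0.0000 vs cont=9.2819 → 9.2819 [wait]  ⇒ S*(0)=-

price = 9.2819
boundary = - - - - - - 69.4355 77.4387 86.3643
tree:
9.2819
13.2388 4.8890
18.3899 7.5231 1.9612
24.7739 11.3113 3.3139 0.4563
32.2162 16.5305 5.5144 0.8661 0.0000
40.2606 23.3200 8.9943 1.6440 0.0000 0.0000
48.2245 31.4752 14.2771 3.1206 0.0000 0.0000 0.0000
55.4005 40.2213 21.7937 5.9233 0.0000 0.0000 0.0000 0.0000
61.8350 48.2245 31.2957 11.2433 0.0000 0.0000 0.0000 0.0000 0.0000
67.6044 55.4005 40.2213 21.3414 0.0000 0.0000 0.0000 0.0000 0.0000 0.0000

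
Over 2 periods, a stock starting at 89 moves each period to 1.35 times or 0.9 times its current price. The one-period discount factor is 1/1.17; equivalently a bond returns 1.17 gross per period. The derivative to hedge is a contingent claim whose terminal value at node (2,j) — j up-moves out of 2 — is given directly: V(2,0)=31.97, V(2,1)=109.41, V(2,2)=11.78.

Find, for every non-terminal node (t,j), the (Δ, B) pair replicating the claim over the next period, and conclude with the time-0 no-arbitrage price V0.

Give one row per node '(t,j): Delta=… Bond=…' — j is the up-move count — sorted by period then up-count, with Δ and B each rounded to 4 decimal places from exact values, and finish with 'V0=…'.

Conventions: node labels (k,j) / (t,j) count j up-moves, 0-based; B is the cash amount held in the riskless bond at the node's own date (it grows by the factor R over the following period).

(0,0): Delta=-0.5891 Bond=97.6244
(1,0): Delta=2.1484 Bond=-105.0513
(1,1): Delta=-1.8057 Bond=260.4017
V0=45.1989

Risk-neutral probability p* = (R−d)/(u−d) = (1.17−0.9)/(1.35−0.9) = 0.6000.
Terminal payoffs: V(2,0)=31.9700, V(2,1)=109.4100, V(2,2)=11.7800
(1,0): S=80.1000. Δ = (V_up−V_dn)/(S_up−S_dn) = (109.4100−31.9700)/(108.1350−72.0900) = 2.1484. V = [p*·109.4100 + (1−p*)·31.9700]/1.17 = 67.0376. B = V − Δ·S = -105.0513.
(1,1): S=120.1500. Δ = (V_up−V_dn)/(S_up−S_dn) = (11.7800−109.4100)/(162.2025−108.1350) = -1.8057. V = [p*·11.7800 + (1−p*)·109.4100]/1.17 = 43.4462. B = V − Δ·S = 260.4017.
(0,0): S=89.0000. Δ = (V_up−V_dn)/(S_up−S_dn) = (43.4462−67.0376)/(120.1500−80.1000) = -0.5891. V = [p*·43.4462 + (1−p*)·67.0376]/1.17 = 45.1989. B = V − Δ·S = 97.6244.
Verification: the root portfolio costs Δ(0,0)·S0 + B(0,0) = 45.1989, matching V0.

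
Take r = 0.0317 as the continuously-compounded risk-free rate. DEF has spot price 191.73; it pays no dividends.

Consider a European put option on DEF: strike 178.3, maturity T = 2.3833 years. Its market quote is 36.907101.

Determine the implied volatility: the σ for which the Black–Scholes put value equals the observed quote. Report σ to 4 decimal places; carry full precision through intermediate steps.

sigma = 0.4555

At σ = 0.4555 the Black–Scholes value reproduces the quote:
σ√T = 0.4555·√2.3833 = 0.703198
d₁ = (ln(S/K) + (r+σ²/2)T) / (σ√T) = (ln(191.73/178.3) + (0.0317+0.4555²/2)·2.3833) / 0.703198 = (0.072621 + 0.322794) / 0.703198 = 0.562310
d₂ = d₁ − σ√T = 0.562310 − 0.703198 = -0.140889
e^{−rT} = 0.927233
N(−d₁) = 0.286953,  N(−d₂) = 0.556021
V = K·e^{−rT}·N(−d₂) − S·N(−d₁) = 91.924516 − 55.017415 = 36.907101 (the quoted price), and the Black–Scholes price is strictly increasing in σ, so σ is unique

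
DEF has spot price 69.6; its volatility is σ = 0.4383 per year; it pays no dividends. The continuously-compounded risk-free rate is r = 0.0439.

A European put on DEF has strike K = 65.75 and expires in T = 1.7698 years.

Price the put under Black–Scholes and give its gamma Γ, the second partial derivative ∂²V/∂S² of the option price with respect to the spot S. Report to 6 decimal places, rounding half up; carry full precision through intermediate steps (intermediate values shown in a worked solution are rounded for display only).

price = 10.961024
Γ = 0.008577

σ√T = 0.4383·√1.7698 = 0.583087
d₁ = (ln(S/K) + (r+σ²/2)T) / (σ√T) = (ln(69.6/65.75) + (0.0439+0.4383²/2)·1.7698) / 0.583087 = (0.056905 + 0.247690) / 0.583087 = 0.522382
d₂ = d₁ − σ√T = 0.522382 − 0.583087 = -0.060705
e^{−rT} = 0.925247
N(−d₁) = 0.300702,  N(−d₂) = 0.524203
Put price V = K·e^{−rT}·N(−d₂) − S·N(−d₁) = 31.889889 − 20.928864 = 10.961024
φ(d₁) = (1/√(2π))·e^{−d₁²/2} = 0.348060
Γ = φ(d₁) / (S·σ·√T) = 0.008577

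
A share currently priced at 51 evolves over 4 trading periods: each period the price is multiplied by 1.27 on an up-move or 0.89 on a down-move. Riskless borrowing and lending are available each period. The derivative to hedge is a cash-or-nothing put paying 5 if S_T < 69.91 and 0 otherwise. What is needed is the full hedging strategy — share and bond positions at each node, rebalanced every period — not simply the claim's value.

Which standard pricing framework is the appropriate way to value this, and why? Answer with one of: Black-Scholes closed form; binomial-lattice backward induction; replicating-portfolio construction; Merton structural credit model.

framework: replicating-portfolio construction

Key observation: what is demanded is not a single number but the (Δ, B) position at each node of the 1.27/0.89 tree starting at 51; constructing those positions is the replicating-portfolio method.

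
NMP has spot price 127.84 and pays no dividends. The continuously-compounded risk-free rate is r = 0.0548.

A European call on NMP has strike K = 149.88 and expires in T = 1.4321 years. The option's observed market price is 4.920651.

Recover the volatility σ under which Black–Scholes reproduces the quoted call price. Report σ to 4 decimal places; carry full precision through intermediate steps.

At σ = 0.1468 the Black–Scholes value reproduces the quote:
σ√T = 0.1468·√1.4321 = 0.175676
d₁ = (ln(S/K) + (r+σ²/2)T) / (σ√T) = (ln(127.84/149.88) + (0.0548+0.1468²/2)·1.4321) / 0.175676 = (-0.159055 + 0.093910) / 0.175676 = -0.370827
d₂ = d₁ − σ√T = -0.370827 − 0.175676 = -0.546503
e^{−rT} = 0.924521
N(d₁) = 0.355383,  N(d₂) = 0.292360
V = S·N(d₁) − K·e^{−rT}·N(d₂) = 45.432211 − 40.511560 = 4.920651 (the observed quote) — the price is monotone increasing in volatility, hence this σ is the only solution

sigma = 0.1468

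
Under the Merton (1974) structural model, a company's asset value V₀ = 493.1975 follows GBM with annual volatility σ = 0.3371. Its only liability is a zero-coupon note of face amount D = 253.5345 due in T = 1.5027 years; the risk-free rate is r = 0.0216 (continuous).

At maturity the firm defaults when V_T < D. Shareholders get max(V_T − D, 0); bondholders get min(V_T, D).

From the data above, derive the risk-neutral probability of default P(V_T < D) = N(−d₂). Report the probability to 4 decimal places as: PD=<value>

PD=0.0691

With assets at 493.1975 and a single debt payment of 253.5345 at 1.5027 years:
d₁ = [ln(V₀/D) + (r + σ²/2)T] / (σ√T)
   = [ln(493.1975/253.5345) + (0.0216 + 0.5·0.3371²)·1.5027] / (0.3371·√1.5027)
   = [0.665410 + 0.117839] / 0.413233 = 1.895417
d₂ = d₁ − σ√T = 1.895417 − 0.413233 = 1.482184
risk-neutral PD = N(−d₂) = N(-1.482184) = 0.069146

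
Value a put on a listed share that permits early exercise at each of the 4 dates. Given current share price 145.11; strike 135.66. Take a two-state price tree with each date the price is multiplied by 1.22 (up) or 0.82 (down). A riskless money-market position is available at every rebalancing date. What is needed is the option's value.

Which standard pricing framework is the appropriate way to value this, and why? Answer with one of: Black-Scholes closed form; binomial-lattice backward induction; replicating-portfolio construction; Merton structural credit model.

framework: binomial-lattice backward induction

Key observation: an American put (K = 135.66, S₀ = 145.11) on a 4-date tree has no closed form — the optimal stopping decision is embedded and must be resolved recursively from expiry.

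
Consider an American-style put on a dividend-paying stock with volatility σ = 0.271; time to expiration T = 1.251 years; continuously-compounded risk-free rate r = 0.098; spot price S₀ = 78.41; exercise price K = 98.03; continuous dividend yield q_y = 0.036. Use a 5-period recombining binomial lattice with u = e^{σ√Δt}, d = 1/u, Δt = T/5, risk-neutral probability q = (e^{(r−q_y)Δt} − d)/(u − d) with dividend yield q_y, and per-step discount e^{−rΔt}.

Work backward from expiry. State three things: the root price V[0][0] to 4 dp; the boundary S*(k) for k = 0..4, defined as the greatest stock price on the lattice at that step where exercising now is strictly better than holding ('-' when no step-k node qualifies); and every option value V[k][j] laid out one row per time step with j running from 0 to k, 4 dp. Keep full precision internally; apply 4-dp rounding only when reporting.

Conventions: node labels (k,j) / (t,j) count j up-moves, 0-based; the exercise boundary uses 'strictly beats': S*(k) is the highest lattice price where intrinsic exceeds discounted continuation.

params: Δt=0.25020 u=1.14517 d=0.87323 q=0.52365 e^(-rΔt)=0.97578
t_5 payoffs: 58.2175 45.8192 29.5599 8.2371 0.0000 0.0000
t_4: node(4,0) S=45.5921 payoff=52.4379 vs cont=50.4723 → 52.4379 [stop]  node(4,1) S=59.7903 payoff=38.2397 vs cont=36.4014 → 38.2397 [stop]  node(4,2) S=78.4100 payoff=19.6200 vs cont=17.9487 → 19.6200 [stop]  node(4,3) S=102.8282 payoff=0.0000 vs cont=3.8287 → 3.8287 [wait]  node(4,4) S=134.8507 payoff=0.0000 vs cont=0.0000 → 0.0000 [wait]  ⇒ S*(4)=78.4100
t_3: node(3,0) S=52.2108 payoff=45.8192 vs cont=43.9130 → 45.8192 [stop]  node(3,1) S=68.4701 payoff=29.5599 vs cont=27.7994 → 29.5599 [stop]  node(3,2) S=89.7929 payoff=8.2371 vs cont=11.0759 → 11.0759 [wait]  node(3,3) S=117.7559 payoff=0.0000 vs cont=1.7796 → 1.7796 [wait]  ⇒ S*(3)=68.4701
t_2: node(2,0) S=59.7903 payoff=38.2397 vs cont=36.4014 → 38.2397 [stop]  node(2,1) S=78.4100 payoff=19.6200 vs cont=19.3992 → 19.6200 [stop]  node(2,2) S=102.8282 payoff=0.0000 vs cont=6.0575 → 6.0575 [wait]  ⇒ S*(2)=78.4100
t_1: node(1,0) S=68.4701 payoff=29.5599 vs cont=27.7994 → 29.5599 [stop]  node(1,1) S=89.7929 payoff=8.2371 vs cont=12.2148 → 12.2148 [wait]  ⇒ S*(1)=68.4701
t_0: node(0,0) S=78.4100 payoff=19.6200 vs cont=19.9811 → 19.9811 [wait]  ⇒ S*(0)=-

price = 19.9811
boundary = - 68.4701 78.4100 68.4701 78.4100
tree:
19.9811
29.5599 12.2148
38.2397 19.6200 6.0575
45.8192 29.5599 11.0759 1.7796
52.4379 38.2397 19.6200 3.8287 0.0000
58.2175 45.8192 29.5599 8.2371 0.0000 0.0000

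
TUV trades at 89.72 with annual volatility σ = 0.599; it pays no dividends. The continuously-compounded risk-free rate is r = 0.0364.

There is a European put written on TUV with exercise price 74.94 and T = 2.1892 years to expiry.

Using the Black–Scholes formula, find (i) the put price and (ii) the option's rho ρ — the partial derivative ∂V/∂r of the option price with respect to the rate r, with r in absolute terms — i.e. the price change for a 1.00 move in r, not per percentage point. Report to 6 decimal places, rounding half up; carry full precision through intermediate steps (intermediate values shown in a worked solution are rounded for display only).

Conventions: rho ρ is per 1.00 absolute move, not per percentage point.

σ√T = 0.599·√2.1892 = 0.886277
d₁ = (ln(S/K) + (r+σ²/2)T) / (σ√T) = (ln(89.72/74.94) + (0.0364+0.599²/2)·2.1892) / 0.886277 = (0.180006 + 0.472430) / 0.886277 = 0.736154
d₂ = d₁ − σ√T = 0.736154 − 0.886277 = -0.150123
e^{−rT} = 0.923405
N(−d₁) = 0.230819,  N(−d₂) = 0.559666
Put price V = K·e^{−rT}·N(−d₂) − S·N(−d₁) = 38.728910 − 20.709038 = 18.019872
ρ = −K·T·e^{−rT}·N(−d₂) = -84.785330

price = 18.019872
ρ = -84.785330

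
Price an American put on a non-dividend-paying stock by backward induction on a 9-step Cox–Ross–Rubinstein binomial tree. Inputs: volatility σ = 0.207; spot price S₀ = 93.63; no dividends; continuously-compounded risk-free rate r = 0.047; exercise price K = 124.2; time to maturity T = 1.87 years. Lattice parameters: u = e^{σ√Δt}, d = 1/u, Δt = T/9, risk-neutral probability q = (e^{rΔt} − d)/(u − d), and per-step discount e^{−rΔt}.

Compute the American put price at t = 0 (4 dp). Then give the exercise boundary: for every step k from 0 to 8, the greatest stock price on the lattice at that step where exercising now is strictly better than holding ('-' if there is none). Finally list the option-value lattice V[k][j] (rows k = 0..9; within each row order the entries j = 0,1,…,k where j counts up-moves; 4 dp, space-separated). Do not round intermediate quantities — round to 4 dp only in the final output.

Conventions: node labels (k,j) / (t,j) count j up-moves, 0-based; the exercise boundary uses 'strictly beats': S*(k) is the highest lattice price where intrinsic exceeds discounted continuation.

price = 30.5700
boundary = 93.6300 85.1994 93.6300 85.1994 93.6300 102.8948 93.6300 102.8948 113.0763
tree:
30.5700
39.0006 21.8394
46.6720 30.5700 14.4515
53.6528 39.0006 21.4521 8.4706
60.0049 46.6720 30.5700 13.7113 3.9498
65.7851 53.6528 39.0006 21.3052 7.1870 1.1334
71.0449 60.0049 46.6720 30.5700 12.6692 2.4266 0.0000
75.8310 65.7851 53.6528 39.0006 21.3052 5.1955 0.0000 0.0000
80.1862 71.0449 60.0049 46.6720 30.5700 11.1237 0.0000 0.0000 0.0000
84.1493 75.8310 65.7851 53.6528 39.0006 21.3052 0.0000 0.0000 0.0000 0.0000

params: Δt=0.20778 u=1.09895 d=0.90996 q=0.52835 e^(-rΔt)=0.99028
t_9 payoffs: 84.1493 75.8310 65.7851 53.6528 39.0006 21.3052 0.0000 0.0000 0.0000 0.0000
t_8: node(8,0) S=44.0138 payoff=80.1862 vs cont=78.9793 → 80.1862 [stop]  node(8,1) S=53.1551 payoff=71.0449 vs cont=69.8379 → 71.0449 [stop]  node(8,2) S=64.1951 payoff=60.0049 vs cont=58.7979 → 60.0049 [stop]  node(8,3) S=77.5280 payoff=46.6720 vs cont=45.4651 → 46.6720 [stop]  node(8,4) S=93.6300 payoff=30.5700 vs cont=29.3630 → 30.5700 [stop]  node(8,5) S=113.0763 payoff=11.1237 vs cont=9.9509 → 11.1237 [stop]  node(8,6) S=136.5615 payoff=0.0000 vs cont=0.0000 → 0.0000 [wait]  node(8,7) S=164.9244 payoff=0.0000 vs cont=0.0000 → 0.0000 [wait]  node(8,8) S=199.1781 payoff=0.0000 vs cont=0.0000 → 0.0000 [wait]  ⇒ S*(8)=113.0763
t_7: node(7,0) S=48.3690 payoff=75.8310 vs cont=74.6241 → 75.8310 [stop]  node(7,1) S=58.4149 payoff=65.7851 vs cont=64.5782 → 65.7851 [stop]  node(7,2) S=70.5472 payoff=53.6528 vs cont=52.4458 → 53.6528 [stop]  node(7,3) S=85.1994 payoff=39.0006 vs cont=37.7936 → 39.0006 [stop]  node(7,4) S=102.8948 payoff=21.3052 vs cont=20.0982 → 21.3052 [stop]  node(7,5) S=124.2653 payoff=0.0000 vs cont=5.1955 → 5.1955 [wait]  node(7,6) S=150.0744 payoff=0.0000 vs cont=0.0000 → 0.0000 [wait]  node(7,7) S=181.2439 payoff=0.0000 vs cont=0.0000 → 0.0000 [wait]  ⇒ S*(7)=102.8948
t_6: node(6,0) S=53.1551 payoff=71.0449 vs cont=69.8379 → 71.0449 [stop]  node(6,1) S=64.1951 payoff=60.0049 vs cont=58.7979 → 60.0049 [stop]  node(6,2) S=77.5280 payoff=46.6720 vs cont=45.4651 → 46.6720 [stop]  node(6,3) S=93.6300 payoff=30.5700 vs cont=29.3630 → 30.5700 [stop]  node(6,4) S=113.0763 payoff=11.1237 vs cont=12.6692 → 12.6692 [wait]  node(6,5) S=136.5615 payoff=0.0000 vs cont=2.4266 → 2.4266 [wait]  node(6,6) S=164.9244 payoff=0.0000 vs cont=0.0000 → 0.0000 [wait]  ⇒ S*(6)=93.6300
t_5: node(5,0) S=58.4149 payoff=65.7851 vs cont=64.5782 → 65.7851 [stop]  node(5,1) S=70.5472 payoff=53.6528 vs cont=52.4458 → 53.6528 [stop]  node(5,2) S=85.1994 payoff=39.0006 vs cont=37.7936 → 39.0006 [stop]  node(5,3) S=102.8948 payoff=21.3052 vs cont=20.9069 → 21.3052 [stop]  node(5,4) S=124.2653 payoff=0.0000 vs cont=7.1870 → 7.1870 [wait]  node(5,5) S=150.0744 payoff=0.0000 vs cont=1.1334 → 1.1334 [wait]  ⇒ S*(5)=102.8948
t_4: node(4,0) S=64.1951 payoff=60.0049 vs cont=58.7979 → 60.0049 [stop]  node(4,1) S=77.5280 payoff=46.6720 vs cont=45.4651 → 46.6720 [stop]  node(4,2) S=93.6300 payoff=30.5700 vs cont=29.3630 → 30.5700 [stop]  node(4,3) S=113.0763 payoff=11.1237 vs cont=13.7113 → 13.7113 [wait]  node(4,4) S=136.5615 payoff=0.0000 vs cont=3.9498 → 3.9498 [wait]  ⇒ S*(4)=93.6300
t_3: node(3,0) S=70.5472 payoff=53.6528 vs cont=52.4458 → 53.6528 [stop]  node(3,1) S=85.1994 payoff=39.0006 vs cont=37.7936 → 39.0006 [stop]  node(3,2) S=102.8948 payoff=21.3052 vs cont=21.4521 → 21.4521 [wait]  node(3,3) S=124.2653 payoff=0.0000 vs cont=8.4706 → 8.4706 [wait]  ⇒ S*(3)=85.1994
t_2: node(2,0) S=77.5280 payoff=46.6720 vs cont=45.4651 → 46.6720 [stop]  node(2,1) S=93.6300 payoff=30.5700 vs cont=29.4399 → 30.5700 [stop]  node(2,2) S=113.0763 payoff=11.1237 vs cont=14.4515 → 14.4515 [wait]  ⇒ S*(2)=93.6300
t_1: node(1,0) S=85.1994 payoff=39.0006 vs cont=37.7936 → 39.0006 [stop]  node(1,1) S=102.8948 payoff=21.3052 vs cont=21.8394 → 21.8394 [wait]  ⇒ S*(1)=85.1994
t_0: node(0,0) S=93.6300 payoff=30.5700 vs cont=29.6425 → 30.5700 [stop]  ⇒ S*(0)=93.6300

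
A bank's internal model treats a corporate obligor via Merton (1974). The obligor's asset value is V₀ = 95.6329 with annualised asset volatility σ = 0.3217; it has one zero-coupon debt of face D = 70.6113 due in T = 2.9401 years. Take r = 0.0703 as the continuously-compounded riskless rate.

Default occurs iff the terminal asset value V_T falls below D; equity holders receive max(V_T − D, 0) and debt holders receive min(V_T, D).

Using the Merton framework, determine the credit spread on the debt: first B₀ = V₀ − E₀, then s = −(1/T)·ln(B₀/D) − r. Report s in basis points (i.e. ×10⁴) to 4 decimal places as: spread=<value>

spread=234.9247

Equity is a call on the firm's assets struck at D = 70.6113:
d₁ = [ln(V₀/D) + (r + σ²/2)T] / (σ√T)
   = [ln(95.6329/70.6113) + (0.0703 + 0.5·0.3217²)·2.9401] / (0.3217·√2.9401)
   = [0.303327 + 0.358826] / 0.551610 = 1.200400
d₂ = d₁ − σ√T = 1.200400 − 0.551610 = 0.648790
N(d₁) = 0.885008,  N(d₂) = 0.741763,  e^(−rT) = 0.813273
E₀ = V₀·N(d₁) − D·e^(−rT)·N(d₂)
   = 95.6329·0.885008 − 70.6113·0.813273·0.741763 = 42.039231
B₀ = V₀ − E₀ = 95.6329 − 42.039231 = 53.593669
spread = −(1/T)·ln(B₀/D) − r = −(1/2.9401)·ln(53.593669/70.6113) − 0.0703 = 0.02349247
in basis points: 0.02349247 × 10⁴ = 234.9247 bp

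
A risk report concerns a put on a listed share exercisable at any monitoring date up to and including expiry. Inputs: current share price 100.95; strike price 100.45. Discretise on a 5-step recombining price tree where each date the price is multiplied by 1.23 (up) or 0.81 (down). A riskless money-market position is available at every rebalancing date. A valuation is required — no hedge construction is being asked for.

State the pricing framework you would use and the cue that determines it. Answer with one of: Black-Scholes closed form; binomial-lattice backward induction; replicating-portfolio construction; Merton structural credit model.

Key observation: the defining feature is the embedded early-exercise option across 5 discrete dates on the spot-100.95 tree; pricing the strike-100.45 put means working backward with an exercise test at every node.

framework: binomial-lattice backward induction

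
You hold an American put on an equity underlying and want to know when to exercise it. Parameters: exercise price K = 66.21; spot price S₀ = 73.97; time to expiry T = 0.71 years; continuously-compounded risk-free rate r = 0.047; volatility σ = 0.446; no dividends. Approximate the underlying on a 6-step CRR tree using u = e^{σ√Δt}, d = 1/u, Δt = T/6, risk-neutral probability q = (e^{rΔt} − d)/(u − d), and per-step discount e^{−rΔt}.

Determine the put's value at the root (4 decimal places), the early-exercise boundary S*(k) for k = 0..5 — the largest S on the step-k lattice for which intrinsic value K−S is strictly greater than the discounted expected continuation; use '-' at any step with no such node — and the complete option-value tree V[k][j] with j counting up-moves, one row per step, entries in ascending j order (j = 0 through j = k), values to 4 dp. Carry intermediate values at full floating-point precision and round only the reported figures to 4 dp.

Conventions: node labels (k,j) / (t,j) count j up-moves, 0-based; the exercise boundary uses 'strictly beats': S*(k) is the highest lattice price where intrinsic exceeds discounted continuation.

Δt=0.11833  u=1.16582  d=0.85777  q=0.47982  discount=0.99445
step 6 (expiry): payoffs max(K−S,0) = 36.7473 26.1663 11.7855 0.0000 0.0000 0.0000 0.0000
step 5: (k=5,j=0): S=34.3482, K−S=31.8618, hold=31.4946 ⇒ V=31.8618 exercise | (k=5,j=1): S=46.6836, K−S=19.5264, hold=19.1592 ⇒ V=19.5264 exercise | (k=5,j=2): S=63.4491, K−S=2.7609, hold=6.0965 ⇒ V=6.0965 continue | (k=5,j=3): S=86.2355, K−S=0.0000, hold=0.0000 ⇒ V=0.0000 continue | (k=5,j=4): S=117.2052, K−S=0.0000, hold=0.0000 ⇒ V=0.0000 continue | (k=5,j=5): S=159.2971, K−S=0.0000, hold=0.0000 ⇒ V=0.0000 continue  boundary S*=46.6836
step 4: (k=4,j=0): S=40.0437, K−S=26.1663, hold=25.7991 ⇒ V=26.1663 exercise | (k=4,j=1): S=54.4245, K−S=11.7855, hold=13.0099 ⇒ V=13.0099 continue | (k=4,j=2): S=73.9700, K−S=0.0000, hold=3.1537 ⇒ V=3.1537 continue | (k=4,j=3): S=100.5348, K−S=0.0000, hold=0.0000 ⇒ V=0.0000 continue | (k=4,j=4): S=136.6399, K−S=0.0000, hold=0.0000 ⇒ V=0.0000 continue  boundary S*=40.0437
step 3: (k=3,j=0): S=46.6836, K−S=19.5264, hold=19.7434 ⇒ V=19.7434 continue | (k=3,j=1): S=63.4491, K−S=2.7609, hold=8.2347 ⇒ V=8.2347 continue | (k=3,j=2): S=86.2355, K−S=0.0000, hold=1.6314 ⇒ V=1.6314 continue | (k=3,j=3): S=117.2052, K−S=0.0000, hold=0.0000 ⇒ V=0.0000 continue  boundary S*=-
step 2: (k=2,j=0): S=54.4245, K−S=11.7855, hold=14.1424 ⇒ V=14.1424 continue | (k=2,j=1): S=73.9700, K−S=0.0000, hold=5.0382 ⇒ V=5.0382 continue | (k=2,j=2): S=100.5348, K−S=0.0000, hold=0.8439 ⇒ V=0.8439 continue  boundary S*=-
step 1: (k=1,j=0): S=63.4491, K−S=2.7609, hold=9.7197 ⇒ V=9.7197 continue | (k=1,j=1): S=86.2355, K−S=0.0000, hold=3.0089 ⇒ V=3.0089 continue  boundary S*=-
step 0: (k=0,j=0): S=73.9700, K−S=0.0000, hold=6.4637 ⇒ V=6.4637 continue  boundary S*=-

price = 6.4637
boundary = - - - - 40.0437 46.6836
tree:
6.4637
9.7197 3.0089
14.1424 5.0382 0.8439
19.7434 8.2347 1.6314 0.0000
26.1663 13.0099 3.1537 0.0000 0.0000
31.8618 19.5264 6.0965 0.0000 0.0000 0.0000
36.7473 26.1663 11.7855 0.0000 0.0000 0.0000 0.0000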